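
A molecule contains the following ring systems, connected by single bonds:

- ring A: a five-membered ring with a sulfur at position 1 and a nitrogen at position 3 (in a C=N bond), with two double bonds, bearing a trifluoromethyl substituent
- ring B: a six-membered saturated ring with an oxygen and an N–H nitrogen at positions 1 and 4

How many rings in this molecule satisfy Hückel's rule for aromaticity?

Ring A is fully conjugated (every ring atom contributes a p orbital); 2 ring double bonds (4 π electrons) plus a heteroatom lone pair (2) give 6 π electrons. Since 6 = 4n+2 (n=1), ring A is aromatic (thiazole).
Ring B has only sp³ atoms, so it is not fully conjugated — not aromatic (morpholine).
Aromatic: A. Total: 1.

1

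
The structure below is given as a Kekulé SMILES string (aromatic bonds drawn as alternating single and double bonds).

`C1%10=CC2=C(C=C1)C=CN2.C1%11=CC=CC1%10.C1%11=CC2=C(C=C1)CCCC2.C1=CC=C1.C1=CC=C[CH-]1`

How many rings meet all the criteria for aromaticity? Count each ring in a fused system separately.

The SMILES encodes a six-membered carbon ring with three alternating C=C double bonds, fused to a five-membered ring containing one N–H nitrogen and two C=C double bonds; a five-membered carbon ring with two conjugated C=C double bonds and one sp³ carbon; a six-membered carbon ring with three alternating C=C double bonds, fused to a saturated six-membered carbon ring; a four-membered carbon ring with two alternating C=C double bonds; a five-membered all-carbon ring bearing a negative charge on one carbon, with two C=C double bonds.
The fused 6/5-membered bicyclic (with one N–H) is a single π system with 9 sp² atoms and 10 π electrons from ring double bonds plus a heteroatom lone pair. 10 = 4(2)+2, so the system is aromatic and both rings count as aromatic (indole).
The 5-membered ring has one sp³ carbon, so it is not fully conjugated — not aromatic (cyclopentadiene).
The 6-membered ring is fully conjugated (every ring atom contributes a p orbital); 3 ring double bonds give 6 π electrons. Since 6 = 4n+2 (n=1), it is aromatic (benzene ring).
The second 6-membered ring has four sp³ carbons, so it is not fully conjugated — not aromatic (cyclohexane ring).
The 4-membered ring has only sp² ring atoms; a planar conformation would have a fully conjugated π system of 4 electrons. But 4 = 4(1), which is 4n not 4n+2, so it is not aromatic (cyclobutadiene) — cyclobutadiene is antiaromatic and distorts to a rectangle.
The second 5-membered ring is fully conjugated (every ring atom contributes a p orbital); 2 ring double bonds (4 π electrons) plus the carbanion lone pair (2) give 6 π electrons. 6 = 4(1)+2, so it is aromatic (cyclopentadienyl anion).
4 of the 7 rings are aromatic. Total: 4.

4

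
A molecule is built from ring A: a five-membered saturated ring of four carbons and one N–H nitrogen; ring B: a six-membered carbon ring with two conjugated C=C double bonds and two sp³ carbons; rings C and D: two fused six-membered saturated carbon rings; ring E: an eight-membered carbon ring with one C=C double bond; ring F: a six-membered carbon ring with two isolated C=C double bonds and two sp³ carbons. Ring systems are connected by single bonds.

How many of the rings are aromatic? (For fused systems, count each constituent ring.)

0

Ring A has only sp³ atoms, so it is not fully conjugated — not aromatic (pyrrolidine).
Ring B has two sp³ carbons, so it is not fully conjugated — not aromatic (1,3-cyclohexadiene).
Ring C has only sp³ atoms, so it is not fully conjugated — not aromatic (cyclohexane ring).
Ring D has only sp³ atoms, so it is not fully conjugated — not aromatic (cyclohexane ring).
Ring E has six sp³ carbons, so it is not fully conjugated — not aromatic (cyclooctene).
Ring F has two sp³ carbons, so it is not fully conjugated — not aromatic (1,4-cyclohexadiene).
No ring is aromatic. Total: 0.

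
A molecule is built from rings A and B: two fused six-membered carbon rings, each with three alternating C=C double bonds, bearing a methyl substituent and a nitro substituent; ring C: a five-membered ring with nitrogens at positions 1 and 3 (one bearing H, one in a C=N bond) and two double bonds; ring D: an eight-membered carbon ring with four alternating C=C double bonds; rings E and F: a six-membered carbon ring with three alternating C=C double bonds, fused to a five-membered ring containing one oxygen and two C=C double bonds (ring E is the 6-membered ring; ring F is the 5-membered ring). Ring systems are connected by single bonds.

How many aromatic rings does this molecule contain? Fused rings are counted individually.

Rings A and B form a fused bicyclic system with 10 sp² atoms and 10 π electrons from ring double bonds. 10 = 4(2)+2, so the system is aromatic and both rings count as aromatic (naphthalene).
Ring C is fully conjugated (every ring atom contributes a p orbital); 2 ring double bonds (4 π electrons) plus a heteroatom lone pair (2) give 6 π electrons. Since 6 = 4n+2 (n=1), ring C is aromatic (imidazole).
Ring D has only sp² ring atoms; a planar conformation would have a fully conjugated π system of 8 electrons. But 8 = 4(2), which is 4n not 4n+2, so ring D is not aromatic (cyclooctatetraene) — cyclooctatetraene distorts into a non-planar tub to avoid antiaromaticity.
Rings E and F form a fused bicyclic system (with one oxygen) with 9 sp² atoms and 10 π electrons from ring double bonds plus a heteroatom lone pair. 10 = 4(2)+2, so the system is aromatic and both rings count as aromatic (benzofuran).
Aromatic: A, B, C, E, F. Total: 5.

5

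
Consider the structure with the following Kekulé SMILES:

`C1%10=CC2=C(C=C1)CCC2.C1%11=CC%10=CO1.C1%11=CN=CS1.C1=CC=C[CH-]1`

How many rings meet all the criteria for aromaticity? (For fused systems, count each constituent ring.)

The SMILES encodes a six-membered carbon ring with three alternating C=C double bonds, fused to a saturated five-membered carbon ring; a five-membered ring of four carbons and one oxygen, with two C=C double bonds; a five-membered ring with a sulfur at position 1 and a nitrogen at position 3 (in a C=N bond), with two double bonds; a five-membered all-carbon ring bearing a negative charge on one carbon, with two C=C double bonds.
The 6-membered ring has a continuous p-orbital overlap around the ring; 3 ring double bonds give 6 π electrons. That satisfies 4n+2 with n=1, so it is aromatic (benzene ring).
The 5-membered ring has three sp³ carbons, so it is not fully conjugated — not aromatic (cyclopentane ring).
The 5-membered ring with one oxygen has a continuous p-orbital overlap around the ring; 2 ring double bonds (4 π electrons) plus a heteroatom lone pair (2) give 6 π electrons. 6 = 4(1)+2, so it is aromatic (furan).
The 5-membered ring with one sulfur and one =N– is fully conjugated (every ring atom contributes a p orbital); 2 ring double bonds (4 π electrons) plus a heteroatom lone pair (2) give 6 π electrons. Since 6 = 4n+2 (n=1), it is aromatic (thiazole).
The second 5-membered ring is fully conjugated (every ring atom contributes a p orbital); 2 ring double bonds (4 π electrons) plus the carbanion lone pair (2) give 6 π electrons. Since 6 = 4n+2 (n=1), it is aromatic (cyclopentadienyl anion).
4 of the 5 rings are aromatic. Total: 4.

4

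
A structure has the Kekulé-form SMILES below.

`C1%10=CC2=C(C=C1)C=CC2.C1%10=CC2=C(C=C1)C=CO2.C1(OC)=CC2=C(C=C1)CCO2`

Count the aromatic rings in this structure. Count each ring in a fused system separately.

4

The SMILES encodes a six-membered carbon ring with three alternating C=C double bonds, fused to a five-membered carbon ring containing one C=C double bond and one sp³ carbon; a six-membered carbon ring with three alternating C=C double bonds, fused to a five-membered ring containing one oxygen and two C=C double bonds; a six-membered carbon ring with three alternating C=C double bonds, fused to a five-membered ring containing one oxygen and two sp³ carbons.
The 6-membered ring is fully conjugated (every ring atom contributes a p orbital); 3 ring double bonds give 6 π electrons. Since 6 = 4n+2 (n=1), it is aromatic (benzene ring).
The 5-membered ring has one sp³ carbon, so it is not fully conjugated — not aromatic (cyclopentene ring).
The fused 6/5-membered bicyclic (with one oxygen) is a single π system with 9 sp² atoms and 10 π electrons from ring double bonds plus a heteroatom lone pair. 10 = 4(2)+2, so the system is aromatic and both rings count as aromatic (benzofuran).
The second 6-membered ring has a continuous p-orbital overlap around the ring; 3 ring double bonds give 6 π electrons. 6 = 4(1)+2, so it is aromatic (benzene ring).
The 5-membered ring with one oxygen has two sp³ carbons, so it is not fully conjugated — not aromatic (oxolane ring).
4 of the 6 rings are aromatic. Total: 4.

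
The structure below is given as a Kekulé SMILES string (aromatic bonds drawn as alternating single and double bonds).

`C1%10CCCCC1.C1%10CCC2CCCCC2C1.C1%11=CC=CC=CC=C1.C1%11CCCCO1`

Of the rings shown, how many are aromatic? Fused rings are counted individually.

The SMILES encodes a six-membered saturated carbon ring; two fused six-membered saturated carbon rings; an eight-membered carbon ring with four alternating C=C double bonds; a six-membered saturated ring of five carbons and one oxygen.
The 6-membered ring has only sp³ atoms, so it is not fully conjugated — not aromatic (cyclohexane).
The second 6-membered ring has only sp³ atoms, so it is not fully conjugated — not aromatic (cyclohexane ring).
The third 6-membered ring has only sp³ atoms, so it is not fully conjugated — not aromatic (cyclohexane ring).
The 8-membered ring has only sp² ring atoms; a planar conformation would have a fully conjugated π system of 8 electrons. But 8 = 4(2), which is 4n not 4n+2, so it is not aromatic (cyclooctatetraene) — cyclooctatetraene distorts into a non-planar tub to avoid antiaromaticity.
The 6-membered ring with one oxygen has only sp³ atoms, so it is not fully conjugated — not aromatic (tetrahydropyran).
None of the rings are aromatic. Total: 0.

0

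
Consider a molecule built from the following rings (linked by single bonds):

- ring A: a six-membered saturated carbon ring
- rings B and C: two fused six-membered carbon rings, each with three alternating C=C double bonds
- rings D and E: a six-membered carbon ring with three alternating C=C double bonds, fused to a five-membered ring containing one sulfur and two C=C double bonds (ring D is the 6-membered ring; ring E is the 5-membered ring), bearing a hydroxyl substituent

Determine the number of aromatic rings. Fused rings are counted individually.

4

Ring A has only sp³ atoms, so it is not fully conjugated — not aromatic (cyclohexane).
Rings B and C form a fused bicyclic system with 10 sp² atoms and 10 π electrons from ring double bonds. 10 = 4(2)+2, so the system is aromatic and both rings count as aromatic (naphthalene).
Rings D and E form a fused bicyclic system (with one sulfur) with 9 sp² atoms and 10 π electrons from ring double bonds plus a heteroatom lone pair. 10 = 4(2)+2, so the system is aromatic and both rings count as aromatic (benzothiophene).
Aromatic: B, C, D, E. Total: 4.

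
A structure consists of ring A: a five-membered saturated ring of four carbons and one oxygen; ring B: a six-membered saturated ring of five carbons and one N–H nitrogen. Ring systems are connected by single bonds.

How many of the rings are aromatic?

Ring A has only sp³ atoms, so it is not fully conjugated — not aromatic (tetrahydrofuran).
Ring B has only sp³ atoms, so it is not fully conjugated — not aromatic (piperidine).
No ring is aromatic. Total: 0.

0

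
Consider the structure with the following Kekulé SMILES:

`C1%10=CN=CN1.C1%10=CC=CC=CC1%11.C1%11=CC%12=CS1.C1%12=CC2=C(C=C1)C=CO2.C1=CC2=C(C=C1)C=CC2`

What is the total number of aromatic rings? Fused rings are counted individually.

5

The SMILES encodes a five-membered ring with nitrogens at positions 1 and 3 (one bearing H, one in a C=N bond) and two double bonds; a seven-membered carbon ring with three C=C double bonds and one sp³ carbon; a five-membered ring of four carbons and one sulfur, with two C=C double bonds; a six-membered carbon ring with three alternating C=C double bonds, fused to a five-membered ring containing one oxygen and two C=C double bonds; a six-membered carbon ring with three alternating C=C double bonds, fused to a five-membered carbon ring containing one C=C double bond and one sp³ carbon.
The 5-membered ring with two nitrogens (one N–H, one =N–) has a continuous p-orbital overlap around the ring; 2 ring double bonds (4 π electrons) plus a heteroatom lone pair (2) give 6 π electrons. Since 6 = 4n+2 (n=1), it is aromatic (imidazole).
The 7-membered ring has one sp³ carbon, so it is not fully conjugated — not aromatic (cycloheptatriene).
The 5-membered ring with one sulfur has a continuous p-orbital overlap around the ring; 2 ring double bonds (4 π electrons) plus a heteroatom lone pair (2) give 6 π electrons. Since 6 = 4n+2 (n=1), it is aromatic (thiophene).
The fused 6/5-membered bicyclic (with one oxygen) is a single π system with 9 sp² atoms and 10 π electrons from ring double bonds plus a heteroatom lone pair. 10 = 4(2)+2, so the system is aromatic and both rings count as aromatic (benzofuran).
The 6-membered ring has a continuous p-orbital overlap around the ring; 3 ring double bonds give 6 π electrons. That satisfies 4n+2 with n=1, so it is aromatic (benzene ring).
The 5-membered ring has one sp³ carbon, so it is not fully conjugated — not aromatic (cyclopentene ring).
5 of the 7 rings are aromatic. Total: 5.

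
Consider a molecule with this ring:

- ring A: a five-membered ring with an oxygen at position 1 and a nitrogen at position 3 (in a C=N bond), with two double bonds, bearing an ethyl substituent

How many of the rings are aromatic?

Ring A is planar and fully conjugated; 2 ring double bonds (4 π electrons) plus a heteroatom lone pair (2) give 6 π electrons. Since 6 = 4n+2 (n=1), ring A is aromatic (oxazole).

1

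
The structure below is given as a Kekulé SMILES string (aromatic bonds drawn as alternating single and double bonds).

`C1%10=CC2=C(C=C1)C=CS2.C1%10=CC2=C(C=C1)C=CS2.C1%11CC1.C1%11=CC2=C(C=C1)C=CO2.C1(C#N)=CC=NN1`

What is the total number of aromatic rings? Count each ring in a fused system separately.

7

The SMILES encodes a six-membered carbon ring with three alternating C=C double bonds, fused to a five-membered ring containing one sulfur and two C=C double bonds; a six-membered carbon ring with three alternating C=C double bonds, fused to a five-membered ring containing one sulfur and two C=C double bonds; a three-membered saturated carbon ring; a six-membered carbon ring with three alternating C=C double bonds, fused to a five-membered ring containing one oxygen and two C=C double bonds; a five-membered ring with two adjacent nitrogens (one bearing H, one in a double bond) and two double bonds.
The fused 6/5-membered bicyclic (with one sulfur) is a single π system with 9 sp² atoms and 10 π electrons from ring double bonds plus a heteroatom lone pair. 10 = 4(2)+2, so the system is aromatic and both rings count as aromatic (benzothiophene).
The fused 6/5-membered bicyclic (with one sulfur) is a single π system with 9 sp² atoms and 10 π electrons from ring double bonds plus a heteroatom lone pair. 10 = 4(2)+2, so the system is aromatic and both rings count as aromatic (benzothiophene).
The 3-membered ring has only sp³ atoms, so it is not fully conjugated — not aromatic (cyclopropane).
The fused 6/5-membered bicyclic (with one oxygen) is a single π system with 9 sp² atoms and 10 π electrons from ring double bonds plus a heteroatom lone pair. 10 = 4(2)+2, so the system is aromatic and both rings count as aromatic (benzofuran).
The 5-membered ring with two adjacent nitrogens (one N–H, one =N–) is fully conjugated (every ring atom contributes a p orbital); 2 ring double bonds (4 π electrons) plus a heteroatom lone pair (2) give 6 π electrons. 6 = 4(1)+2, so it is aromatic (pyrazole).
7 of the 8 rings are aromatic. Total: 7.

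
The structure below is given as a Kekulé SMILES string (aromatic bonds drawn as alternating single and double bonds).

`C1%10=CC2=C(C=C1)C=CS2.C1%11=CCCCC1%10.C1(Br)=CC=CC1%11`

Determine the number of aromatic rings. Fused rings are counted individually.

2

The SMILES encodes a six-membered carbon ring with three alternating C=C double bonds, fused to a five-membered ring containing one sulfur and two C=C double bonds; a six-membered carbon ring with one C=C double bond; a five-membered carbon ring with two conjugated C=C double bonds and one sp³ carbon.
The fused 6/5-membered bicyclic (with one sulfur) is a single π system with 9 sp² atoms and 10 π electrons from ring double bonds plus a heteroatom lone pair. 10 = 4(2)+2, so the system is aromatic and both rings count as aromatic (benzothiophene).
The 6-membered ring has four sp³ carbons, so it is not fully conjugated — not aromatic (cyclohexene).
The 5-membered ring has one sp³ carbon, so it is not fully conjugated — not aromatic (cyclopentadiene).
2 of the 4 rings are aromatic. Total: 2.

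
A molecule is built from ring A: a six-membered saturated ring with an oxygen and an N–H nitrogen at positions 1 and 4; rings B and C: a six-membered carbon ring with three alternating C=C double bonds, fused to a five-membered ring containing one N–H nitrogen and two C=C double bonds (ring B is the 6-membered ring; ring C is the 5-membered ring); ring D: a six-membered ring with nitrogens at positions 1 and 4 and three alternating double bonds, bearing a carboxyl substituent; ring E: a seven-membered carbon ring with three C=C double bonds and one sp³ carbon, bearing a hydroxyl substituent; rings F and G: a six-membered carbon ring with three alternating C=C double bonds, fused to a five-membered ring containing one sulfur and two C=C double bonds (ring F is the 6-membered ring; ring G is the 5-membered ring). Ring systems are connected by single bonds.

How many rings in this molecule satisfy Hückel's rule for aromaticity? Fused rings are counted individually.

5

Ring A has only sp³ atoms, so it is not fully conjugated — not aromatic (morpholine).
Rings B and C form a fused bicyclic system (with one N–H) with 9 sp² atoms and 10 π electrons from ring double bonds plus a heteroatom lone pair. 10 = 4(2)+2, so the system is aromatic and both rings count as aromatic (indole).
Ring D is planar and fully conjugated; 3 ring double bonds give 6 π electrons. Since 6 = 4n+2 (n=1), ring D is aromatic (pyrazine).
Ring E has one sp³ carbon, so it is not fully conjugated — not aromatic (cycloheptatriene).
Rings F and G form a fused bicyclic system (with one sulfur) with 9 sp² atoms and 10 π electrons from ring double bonds plus a heteroatom lone pair. 10 = 4(2)+2, so the system is aromatic and both rings count as aromatic (benzothiophene).
Aromatic: B, C, D, F, G. Total: 5.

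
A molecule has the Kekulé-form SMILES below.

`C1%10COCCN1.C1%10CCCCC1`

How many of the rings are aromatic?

0

The SMILES encodes a six-membered saturated ring with an oxygen and an N–H nitrogen at positions 1 and 4; a six-membered saturated carbon ring.
The 6-membered ring with one oxygen and one N–H (1,4) has only sp³ atoms, so it is not fully conjugated — not aromatic (morpholine).
The 6-membered ring has only sp³ atoms, so it is not fully conjugated — not aromatic (cyclohexane).
None of the rings are aromatic. Total: 0.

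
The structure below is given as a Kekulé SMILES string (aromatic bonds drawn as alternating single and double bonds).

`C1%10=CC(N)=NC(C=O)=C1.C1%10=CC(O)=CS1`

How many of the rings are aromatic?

The SMILES encodes a six-membered ring of five carbons and one nitrogen with three alternating double bonds; a five-membered ring of four carbons and one sulfur, with two C=C double bonds.
The 6-membered ring with one nitrogen is planar and fully conjugated; 3 ring double bonds give 6 π electrons. Since 6 = 4n+2 (n=1), it is aromatic (pyridine).
The 5-membered ring with one sulfur has a continuous p-orbital overlap around the ring; 2 ring double bonds (4 π electrons) plus a heteroatom lone pair (2) give 6 π electrons. Since 6 = 4n+2 (n=1), it is aromatic (thiophene).
2 of the 2 rings are aromatic. Total: 2.

2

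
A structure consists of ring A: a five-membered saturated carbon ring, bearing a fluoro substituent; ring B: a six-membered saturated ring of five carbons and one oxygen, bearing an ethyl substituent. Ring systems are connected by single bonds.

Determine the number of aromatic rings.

Ring A has only sp³ atoms, so it is not fully conjugated — not aromatic (cyclopentane).
Ring B has only sp³ atoms, so it is not fully conjugated — not aromatic (tetrahydropyran).
No ring is aromatic. Total: 0.

0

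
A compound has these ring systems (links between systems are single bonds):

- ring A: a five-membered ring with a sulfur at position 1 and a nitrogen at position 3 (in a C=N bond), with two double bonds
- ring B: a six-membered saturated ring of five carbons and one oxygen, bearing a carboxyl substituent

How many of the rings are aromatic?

1

Ring A has a continuous p-orbital overlap around the ring; 2 ring double bonds (4 π electrons) plus a heteroatom lone pair (2) give 6 π electrons. Since 6 = 4n+2 (n=1), ring A is aromatic (thiazole).
Ring B has only sp³ atoms, so it is not fully conjugated — not aromatic (tetrahydropyran).
Aromatic: A. Total: 1.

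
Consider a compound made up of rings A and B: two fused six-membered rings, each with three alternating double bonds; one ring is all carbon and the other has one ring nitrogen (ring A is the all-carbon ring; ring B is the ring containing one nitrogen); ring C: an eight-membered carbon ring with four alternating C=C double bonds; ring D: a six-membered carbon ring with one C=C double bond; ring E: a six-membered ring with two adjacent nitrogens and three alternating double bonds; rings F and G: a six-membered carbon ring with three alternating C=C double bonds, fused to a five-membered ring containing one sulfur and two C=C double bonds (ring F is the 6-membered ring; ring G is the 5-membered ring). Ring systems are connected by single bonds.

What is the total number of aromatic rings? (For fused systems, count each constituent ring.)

5

Rings A and B form a fused bicyclic system (with one nitrogen) with 10 sp² atoms and 10 π electrons from ring double bonds. 10 = 4(2)+2, so the system is aromatic and both rings count as aromatic (quinoline).
Ring C has only sp² ring atoms; a planar conformation would have a fully conjugated π system of 8 electrons. But 8 = 4(2), which is 4n not 4n+2, so ring C is not aromatic (cyclooctatetraene) — cyclooctatetraene distorts into a non-planar tub to avoid antiaromaticity.
Ring D has four sp³ carbons, so it is not fully conjugated — not aromatic (cyclohexene).
Ring E has a continuous p-orbital overlap around the ring; 3 ring double bonds give 6 π electrons. Since 6 = 4n+2 (n=1), ring E is aromatic (pyridazine).
Rings F and G form a fused bicyclic system (with one sulfur) with 9 sp² atoms and 10 π electrons from ring double bonds plus a heteroatom lone pair. 10 = 4(2)+2, so the system is aromatic and both rings count as aromatic (benzothiophene).
Aromatic: A, B, E, F, G. Total: 5.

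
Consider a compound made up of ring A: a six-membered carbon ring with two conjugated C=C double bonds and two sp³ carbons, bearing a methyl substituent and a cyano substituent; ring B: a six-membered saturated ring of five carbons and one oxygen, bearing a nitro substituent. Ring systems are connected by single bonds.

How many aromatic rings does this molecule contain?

Ring A has two sp³ carbons, so it is not fully conjugated — not aromatic (1,3-cyclohexadiene).
Ring B has only sp³ atoms, so it is not fully conjugated — not aromatic (tetrahydropyran).
No ring is aromatic. Total: 0.

0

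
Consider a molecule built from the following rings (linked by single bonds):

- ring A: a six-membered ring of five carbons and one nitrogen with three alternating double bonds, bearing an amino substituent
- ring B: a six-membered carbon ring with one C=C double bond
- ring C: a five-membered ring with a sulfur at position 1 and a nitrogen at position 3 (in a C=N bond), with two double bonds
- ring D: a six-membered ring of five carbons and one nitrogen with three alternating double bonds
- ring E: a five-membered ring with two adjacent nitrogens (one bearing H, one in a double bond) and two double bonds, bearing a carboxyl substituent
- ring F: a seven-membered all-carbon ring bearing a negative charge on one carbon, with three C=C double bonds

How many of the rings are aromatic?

Ring A has a continuous p-orbital overlap around the ring; 3 ring double bonds give 6 π electrons. That satisfies 4n+2 with n=1, so ring A is aromatic (pyridine).
Ring B has four sp³ carbons, so it is not fully conjugated — not aromatic (cyclohexene).
Ring C is planar and fully conjugated; 2 ring double bonds (4 π electrons) plus a heteroatom lone pair (2) give 6 π electrons. That satisfies 4n+2 with n=1, so ring C is aromatic (thiazole).
Ring D has a continuous p-orbital overlap around the ring; 3 ring double bonds give 6 π electrons. Since 6 = 4n+2 (n=1), ring D is aromatic (pyridine).
Ring E is fully conjugated (every ring atom contributes a p orbital); 2 ring double bonds (4 π electrons) plus a heteroatom lone pair (2) give 6 π electrons. Since 6 = 4n+2 (n=1), ring E is aromatic (pyrazole).
Ring F has only sp² ring atoms; a planar conformation would have a fully conjugated π system of 8 electrons. But 8 = 4(2), which is 4n not 4n+2, so ring F is not aromatic (cycloheptatrienyl anion).
Aromatic: A, C, D, E. Total: 4.

4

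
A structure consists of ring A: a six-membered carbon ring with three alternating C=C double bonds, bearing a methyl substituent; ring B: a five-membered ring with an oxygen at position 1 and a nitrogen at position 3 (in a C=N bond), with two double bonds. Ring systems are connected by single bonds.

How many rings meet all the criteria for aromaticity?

Ring A is fully conjugated (every ring atom contributes a p orbital); 3 ring double bonds give 6 π electrons. 6 = 4(1)+2, so ring A is aromatic (benzene).
Ring B is fully conjugated (every ring atom contributes a p orbital); 2 ring double bonds (4 π electrons) plus a heteroatom lone pair (2) give 6 π electrons. Since 6 = 4n+2 (n=1), ring B is aromatic (oxazole).
Aromatic: A, B. Total: 2.

2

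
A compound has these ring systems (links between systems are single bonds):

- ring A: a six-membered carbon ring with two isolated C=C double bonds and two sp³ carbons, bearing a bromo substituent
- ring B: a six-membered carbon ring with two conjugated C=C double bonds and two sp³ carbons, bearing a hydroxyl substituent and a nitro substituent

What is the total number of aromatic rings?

Ring A has two sp³ carbons, so it is not fully conjugated — not aromatic (1,4-cyclohexadiene).
Ring B has two sp³ carbons, so it is not fully conjugated — not aromatic (1,3-cyclohexadiene).
No ring is aromatic. Total: 0.

0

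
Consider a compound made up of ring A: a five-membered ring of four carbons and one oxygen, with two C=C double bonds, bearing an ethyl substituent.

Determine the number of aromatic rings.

Ring A is fully conjugated (every ring atom contributes a p orbital); 2 ring double bonds (4 π electrons) plus a heteroatom lone pair (2) give 6 π electrons. 6 = 4(1)+2, so ring A is aromatic (furan).

1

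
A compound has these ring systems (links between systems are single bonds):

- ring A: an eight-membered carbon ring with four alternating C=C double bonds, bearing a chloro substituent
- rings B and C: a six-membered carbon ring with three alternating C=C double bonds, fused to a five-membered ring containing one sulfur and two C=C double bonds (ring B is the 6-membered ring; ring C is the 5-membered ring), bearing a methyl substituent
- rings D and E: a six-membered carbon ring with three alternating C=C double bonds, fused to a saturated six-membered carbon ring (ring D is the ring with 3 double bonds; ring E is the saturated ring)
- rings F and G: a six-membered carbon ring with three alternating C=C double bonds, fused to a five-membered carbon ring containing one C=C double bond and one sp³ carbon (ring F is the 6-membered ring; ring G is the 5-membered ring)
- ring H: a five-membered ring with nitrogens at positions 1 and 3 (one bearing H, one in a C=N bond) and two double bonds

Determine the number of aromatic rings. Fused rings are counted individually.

Ring A has only sp² ring atoms; a planar conformation would have a fully conjugated π system of 8 electrons. But 8 = 4(2), which is 4n not 4n+2, so ring A is not aromatic (cyclooctatetraene) — cyclooctatetraene distorts into a non-planar tub to avoid antiaromaticity.
Rings B and C form a fused bicyclic system (with one sulfur) with 9 sp² atoms and 10 π electrons from ring double bonds plus a heteroatom lone pair. 10 = 4(2)+2, so the system is aromatic and both rings count as aromatic (benzothiophene).
Ring D has a continuous p-orbital overlap around the ring; 3 ring double bonds give 6 π electrons. 6 = 4(1)+2, so ring D is aromatic (benzene ring).
Ring E has four sp³ carbons, so it is not fully conjugated — not aromatic (cyclohexane ring).
Ring F is planar and fully conjugated; 3 ring double bonds give 6 π electrons. Since 6 = 4n+2 (n=1), ring F is aromatic (benzene ring).
Ring G has one sp³ carbon, so it is not fully conjugated — not aromatic (cyclopentene ring).
Ring H has a continuous p-orbital overlap around the ring; 2 ring double bonds (4 π electrons) plus a heteroatom lone pair (2) give 6 π electrons. 6 = 4(1)+2, so ring H is aromatic (imidazole).
Aromatic: B, C, D, F, H. Total: 5.

5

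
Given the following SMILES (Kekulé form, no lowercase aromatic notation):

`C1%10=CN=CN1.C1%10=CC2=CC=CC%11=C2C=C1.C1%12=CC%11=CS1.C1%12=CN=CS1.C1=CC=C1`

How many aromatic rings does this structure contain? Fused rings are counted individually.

The SMILES encodes a five-membered ring with nitrogens at positions 1 and 3 (one bearing H, one in a C=N bond) and two double bonds; two fused six-membered carbon rings, each with three alternating C=C double bonds; a five-membered ring of four carbons and one sulfur, with two C=C double bonds; a five-membered ring with a sulfur at position 1 and a nitrogen at position 3 (in a C=N bond), with two double bonds; a four-membered carbon ring with two alternating C=C double bonds.
The 5-membered ring with two nitrogens (one N–H, one =N–) is fully conjugated (every ring atom contributes a p orbital); 2 ring double bonds (4 π electrons) plus a heteroatom lone pair (2) give 6 π electrons. That satisfies 4n+2 with n=1, so it is aromatic (imidazole).
The fused 6/6-membered bicyclic is a single π system with 10 sp² atoms and 10 π electrons from ring double bonds. 10 = 4(2)+2, so the system is aromatic and both rings count as aromatic (naphthalene).
The 5-membered ring with one sulfur has a continuous p-orbital overlap around the ring; 2 ring double bonds (4 π electrons) plus a heteroatom lone pair (2) give 6 π electrons. That satisfies 4n+2 with n=1, so it is aromatic (thiophene).
The 5-membered ring with one sulfur and one =N– has a continuous p-orbital overlap around the ring; 2 ring double bonds (4 π electrons) plus a heteroatom lone pair (2) give 6 π electrons. That satisfies 4n+2 with n=1, so it is aromatic (thiazole).
The 4-membered ring has only sp² ring atoms; a planar conformation would have a fully conjugated π system of 4 electrons. But 4 = 4(1), which is 4n not 4n+2, so it is not aromatic (cyclobutadiene) — cyclobutadiene is antiaromatic and distorts to a rectangle.
5 of the 6 rings are aromatic. Total: 5.

5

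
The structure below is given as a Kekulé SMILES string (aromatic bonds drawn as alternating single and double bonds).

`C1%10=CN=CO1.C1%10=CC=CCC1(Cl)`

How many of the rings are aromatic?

The SMILES encodes a five-membered ring with an oxygen at position 1 and a nitrogen at position 3 (in a C=N bond), with two double bonds; a six-membered carbon ring with two conjugated C=C double bonds and two sp³ carbons.
The 5-membered ring with one oxygen and one =N– is fully conjugated (every ring atom contributes a p orbital); 2 ring double bonds (4 π electrons) plus a heteroatom lone pair (2) give 6 π electrons. Since 6 = 4n+2 (n=1), it is aromatic (oxazole).
The 6-membered ring has two sp³ carbons, so it is not fully conjugated — not aromatic (1,3-cyclohexadiene).
1 of the 2 rings is aromatic. Total: 1.

1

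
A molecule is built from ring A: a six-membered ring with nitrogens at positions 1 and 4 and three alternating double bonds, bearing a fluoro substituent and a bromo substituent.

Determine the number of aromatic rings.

1

Ring A has a continuous p-orbital overlap around the ring; 3 ring double bonds give 6 π electrons. That satisfies 4n+2 with n=1, so ring A is aromatic (pyrazine).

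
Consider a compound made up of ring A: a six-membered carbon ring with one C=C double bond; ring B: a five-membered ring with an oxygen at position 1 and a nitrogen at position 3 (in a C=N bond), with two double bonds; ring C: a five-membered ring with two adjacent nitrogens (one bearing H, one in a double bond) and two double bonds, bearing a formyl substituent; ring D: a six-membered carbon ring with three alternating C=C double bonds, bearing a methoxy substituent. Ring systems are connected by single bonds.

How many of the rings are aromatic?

3

Ring A has four sp³ carbons, so it is not fully conjugated — not aromatic (cyclohexene).
Ring B is fully conjugated (every ring atom contributes a p orbital); 2 ring double bonds (4 π electrons) plus a heteroatom lone pair (2) give 6 π electrons. That satisfies 4n+2 with n=1, so ring B is aromatic (oxazole).
Ring C has a continuous p-orbital overlap around the ring; 2 ring double bonds (4 π electrons) plus a heteroatom lone pair (2) give 6 π electrons. Since 6 = 4n+2 (n=1), ring C is aromatic (pyrazole).
Ring D has a continuous p-orbital overlap around the ring; 3 ring double bonds give 6 π electrons. That satisfies 4n+2 with n=1, so ring D is aromatic (benzene).
Aromatic: B, C, D. Total: 3.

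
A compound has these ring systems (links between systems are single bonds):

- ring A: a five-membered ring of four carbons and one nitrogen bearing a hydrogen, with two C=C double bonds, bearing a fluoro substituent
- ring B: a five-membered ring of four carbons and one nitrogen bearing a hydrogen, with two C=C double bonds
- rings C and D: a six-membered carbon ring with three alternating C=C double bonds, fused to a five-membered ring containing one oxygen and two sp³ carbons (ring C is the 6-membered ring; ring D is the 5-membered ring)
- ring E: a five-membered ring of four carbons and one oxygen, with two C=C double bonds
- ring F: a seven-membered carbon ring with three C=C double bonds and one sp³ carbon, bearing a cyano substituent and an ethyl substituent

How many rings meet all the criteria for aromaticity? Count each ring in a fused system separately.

Ring A has a continuous p-orbital overlap around the ring; 2 ring double bonds (4 π electrons) plus a heteroatom lone pair (2) give 6 π electrons. Since 6 = 4n+2 (n=1), ring A is aromatic (pyrrole).
Ring B is planar and fully conjugated; 2 ring double bonds (4 π electrons) plus a heteroatom lone pair (2) give 6 π electrons. That satisfies 4n+2 with n=1, so ring B is aromatic (pyrrole).
Ring C has a continuous p-orbital overlap around the ring; 3 ring double bonds give 6 π electrons. Since 6 = 4n+2 (n=1), ring C is aromatic (benzene ring).
Ring D has two sp³ carbons, so it is not fully conjugated — not aromatic (oxolane ring).
Ring E is planar and fully conjugated; 2 ring double bonds (4 π electrons) plus a heteroatom lone pair (2) give 6 π electrons. That satisfies 4n+2 with n=1, so ring E is aromatic (furan).
Ring F has one sp³ carbon, so it is not fully conjugated — not aromatic (cycloheptatriene).
Aromatic: A, B, C, E. Total: 4.

4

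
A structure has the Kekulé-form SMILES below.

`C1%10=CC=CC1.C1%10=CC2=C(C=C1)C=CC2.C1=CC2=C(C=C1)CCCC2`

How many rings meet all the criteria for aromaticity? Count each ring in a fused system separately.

2

The SMILES encodes a five-membered carbon ring with two conjugated C=C double bonds and one sp³ carbon; a six-membered carbon ring with three alternating C=C double bonds, fused to a five-membered carbon ring containing one C=C double bond and one sp³ carbon; a six-membered carbon ring with three alternating C=C double bonds, fused to a saturated six-membered carbon ring.
The 5-membered ring has one sp³ carbon, so it is not fully conjugated — not aromatic (cyclopentadiene).
The 6-membered ring has a continuous p-orbital overlap around the ring; 3 ring double bonds give 6 π electrons. That satisfies 4n+2 with n=1, so it is aromatic (benzene ring).
The second 5-membered ring has one sp³ carbon, so it is not fully conjugated — not aromatic (cyclopentene ring).
The second 6-membered ring is fully conjugated (every ring atom contributes a p orbital); 3 ring double bonds give 6 π electrons. 6 = 4(1)+2, so it is aromatic (benzene ring).
The third 6-membered ring has four sp³ carbons, so it is not fully conjugated — not aromatic (cyclohexane ring).
2 of the 5 rings are aromatic. Total: 2.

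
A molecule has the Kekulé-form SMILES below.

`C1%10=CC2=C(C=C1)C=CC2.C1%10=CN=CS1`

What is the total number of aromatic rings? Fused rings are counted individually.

2

The SMILES encodes a six-membered carbon ring with three alternating C=C double bonds, fused to a five-membered carbon ring containing one C=C double bond and one sp³ carbon; a five-membered ring with a sulfur at position 1 and a nitrogen at position 3 (in a C=N bond), with two double bonds.
The 6-membered ring is fully conjugated (every ring atom contributes a p orbital); 3 ring double bonds give 6 π electrons. That satisfies 4n+2 with n=1, so it is aromatic (benzene ring).
The 5-membered ring has one sp³ carbon, so it is not fully conjugated — not aromatic (cyclopentene ring).
The 5-membered ring with one sulfur and one =N– is planar and fully conjugated; 2 ring double bonds (4 π electrons) plus a heteroatom lone pair (2) give 6 π electrons. Since 6 = 4n+2 (n=1), it is aromatic (thiazole).
2 of the 3 rings are aromatic. Total: 2.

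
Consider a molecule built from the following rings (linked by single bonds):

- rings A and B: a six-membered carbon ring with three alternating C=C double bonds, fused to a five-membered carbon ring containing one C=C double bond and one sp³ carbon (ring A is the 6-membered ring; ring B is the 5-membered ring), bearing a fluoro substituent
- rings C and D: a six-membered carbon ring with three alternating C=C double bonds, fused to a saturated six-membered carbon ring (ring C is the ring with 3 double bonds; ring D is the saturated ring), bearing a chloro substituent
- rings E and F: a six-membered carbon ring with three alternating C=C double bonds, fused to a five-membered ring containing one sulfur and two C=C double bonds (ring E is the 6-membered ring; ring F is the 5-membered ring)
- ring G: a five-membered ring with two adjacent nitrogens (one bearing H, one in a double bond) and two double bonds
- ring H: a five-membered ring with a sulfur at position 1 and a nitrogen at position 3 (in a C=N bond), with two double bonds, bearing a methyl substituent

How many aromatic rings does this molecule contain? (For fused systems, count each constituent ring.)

Ring A is fully conjugated (every ring atom contributes a p orbital); 3 ring double bonds give 6 π electrons. That satisfies 4n+2 with n=1, so ring A is aromatic (benzene ring).
Ring B has one sp³ carbon, so it is not fully conjugated — not aromatic (cyclopentene ring).
Ring C has a continuous p-orbital overlap around the ring; 3 ring double bonds give 6 π electrons. 6 = 4(1)+2, so ring C is aromatic (benzene ring).
Ring D has four sp³ carbons, so it is not fully conjugated — not aromatic (cyclohexane ring).
Rings E and F form a fused bicyclic system (with one sulfur) with 9 sp² atoms and 10 π electrons from ring double bonds plus a heteroatom lone pair. 10 = 4(2)+2, so the system is aromatic and both rings count as aromatic (benzothiophene).
Ring G is fully conjugated (every ring atom contributes a p orbital); 2 ring double bonds (4 π electrons) plus a heteroatom lone pair (2) give 6 π electrons. Since 6 = 4n+2 (n=1), ring G is aromatic (pyrazole).
Ring H has a continuous p-orbital overlap around the ring; 2 ring double bonds (4 π electrons) plus a heteroatom lone pair (2) give 6 π electrons. 6 = 4(1)+2, so ring H is aromatic (thiazole).
Aromatic: A, C, E, F, G, H. Total: 6.

6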